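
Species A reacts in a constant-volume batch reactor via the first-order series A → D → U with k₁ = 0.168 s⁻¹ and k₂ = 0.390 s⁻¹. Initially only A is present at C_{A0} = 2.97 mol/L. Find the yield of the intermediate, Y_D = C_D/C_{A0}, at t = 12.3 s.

0.0896

The intermediate concentration in a first-order A→B→C sequence is C_D = k₁C_{A0}(e^(−k₁t) − e^(−k₂t))/(k₂−k₁).
e^(−k₁t) = e^(−0.168×12.3) = e^(−2.066) = 0.1266; e^(−k₂t) = e^(−4.797) = 0.008254.
C_D = 0.168×2.97/(0.390−0.168) × (0.1266−0.008254) = 2.248×0.1184 = 0.2661 mol/L.
Y_D = C_D/C_{A0} = 0.2661/2.97 = 0.0896.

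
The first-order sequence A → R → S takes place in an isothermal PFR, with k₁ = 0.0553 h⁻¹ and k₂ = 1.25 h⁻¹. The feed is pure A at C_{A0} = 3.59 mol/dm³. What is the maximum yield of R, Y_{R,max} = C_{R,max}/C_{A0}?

At the optimum, C_{R,max}/C_{A0} = (k₁/k₂)^[k₂/(k₂−k₁)].
= (0.0553/1.25)^(1.25/(1.25−0.0553)) = (0.04424)^(1.046) = 0.03829.

0.0383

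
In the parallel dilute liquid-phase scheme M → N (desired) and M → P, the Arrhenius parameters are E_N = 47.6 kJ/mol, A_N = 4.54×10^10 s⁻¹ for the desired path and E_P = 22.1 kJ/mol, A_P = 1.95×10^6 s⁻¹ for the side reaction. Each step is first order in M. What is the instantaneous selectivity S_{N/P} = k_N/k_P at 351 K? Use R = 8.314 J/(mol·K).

3.73

Since both paths have the same order in M, the concentration cancels and S_{N/P} = k_N/k_P = (A_N/A_P)·exp[(E_P−E_N)/(RT)].
(E_P−E_N)/(RT) = (22.1−47.6)×10³/(8.314×351) = -25500/2918 = -8.738.
k_N/k_P = (4.54×10^10/1.95×10^6)·exp(-8.738) = 23282 × 1.603×10^-4 = 3.73.
Since E_N > E_P, raising the temperature improves selectivity toward N.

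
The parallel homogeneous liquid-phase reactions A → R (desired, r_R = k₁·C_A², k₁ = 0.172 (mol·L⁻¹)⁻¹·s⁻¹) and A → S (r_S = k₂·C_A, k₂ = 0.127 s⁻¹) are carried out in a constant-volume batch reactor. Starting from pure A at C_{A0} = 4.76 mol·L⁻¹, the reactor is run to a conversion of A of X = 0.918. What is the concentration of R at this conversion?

C_A = C_{A0}(1−X) = 0.3903 mol·L⁻¹.
Along a PFR/batch, dC_S/dC_A = −r_S/(r_R+r_S) = −k₂/(k₂+k₁·C_A).
Integrating from C_{A0} to C_A: C_S = (0.127/0.172)·ln[(0.127+0.172·4.76)/(0.127+0.172·0.390)] = 0.7384·ln(0.9457/0.1941) = 1.169 mol·L⁻¹.
Then C_R = (C_{A0}−C_A) − C_S = 4.370 − 1.169 = 3.201 mol·L⁻¹.

3.20 mol·L⁻¹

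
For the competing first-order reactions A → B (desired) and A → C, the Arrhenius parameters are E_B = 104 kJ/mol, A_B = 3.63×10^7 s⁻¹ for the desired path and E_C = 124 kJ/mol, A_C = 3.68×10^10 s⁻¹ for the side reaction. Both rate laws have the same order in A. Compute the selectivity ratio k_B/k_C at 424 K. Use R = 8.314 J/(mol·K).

0.287

Since both paths have the same order in A, the concentration cancels and S_{B/C} = k_B/k_C = (A_B/A_C)·exp[(E_C−E_B)/(RT)].
(E_C−E_B)/(RT) = (124−104)×10³/(8.314×424) = 20000/3525 = 5.674.
k_B/k_C = (3.63×10^7/3.68×10^10)·exp(5.674) = 9.864×10^-4 × 291.1 = 0.287.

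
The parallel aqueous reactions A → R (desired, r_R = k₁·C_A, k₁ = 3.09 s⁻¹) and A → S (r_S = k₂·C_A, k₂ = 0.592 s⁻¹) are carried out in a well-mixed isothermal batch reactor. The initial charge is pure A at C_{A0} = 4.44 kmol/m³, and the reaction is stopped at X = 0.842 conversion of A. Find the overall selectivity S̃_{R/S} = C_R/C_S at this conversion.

5.22

C_A = C_{A0}(1−X) = 0.7015 kmol/m³.
Both paths are first order in A, so the instantaneous fraction to R is constant: dC_R/d(−C_A) = k₁/(k₁+k₂) = 0.8392.
C_R = 0.8392·(C_{A0}−C_A) = 0.8392×3.738 = 3.14 kmol/m³.
C_S = (C_{A0}−C_A)−C_R = 0.6011 kmol/m³; S̃_{R/S} = 3.137/0.6011 = 5.22.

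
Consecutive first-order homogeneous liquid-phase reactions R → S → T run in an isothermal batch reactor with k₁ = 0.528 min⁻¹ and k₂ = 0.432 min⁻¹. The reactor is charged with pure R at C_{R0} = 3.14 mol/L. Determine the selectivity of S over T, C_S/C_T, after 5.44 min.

0.292

The intermediate concentration in a first-order A→B→C sequence is C_S = k₁C_{R0}(e^(−k₁t) − e^(−k₂t))/(k₂−k₁).
e^(−k₁t) = e^(−0.528×5.44) = e^(−2.872) = 0.05657; e^(−k₂t) = e^(−2.350) = 0.09536.
C_S = 0.528×3.14/(0.432−0.528) × (0.05657−0.09536) = (-17.27)×(-0.03879) = 0.6700 mol/L.
C_R = C_{R0}e^(−k₁t) = 0.1776 mol/L, so C_T = C_{R0}−C_R−C_S = 2.292 mol/L; C_S/C_T = 0.292.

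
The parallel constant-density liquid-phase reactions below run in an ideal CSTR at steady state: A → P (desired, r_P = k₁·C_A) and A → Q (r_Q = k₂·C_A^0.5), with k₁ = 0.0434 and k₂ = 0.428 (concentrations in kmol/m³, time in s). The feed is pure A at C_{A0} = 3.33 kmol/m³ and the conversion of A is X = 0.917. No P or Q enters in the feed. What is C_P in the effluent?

0.155 kmol/m³

Exit C_A = C_{A0}(1−X) = 3.33×0.0830 = 0.2764 kmol/m³.
Rates in a CSTR are evaluated at the outlet concentration: r_P = 0.0434×0.2764 = 0.01200, r_Q = 0.428×0.2764^0.5 = 0.2250.
Fraction of consumed A going to P: r_P/(r_P+r_Q) = 0.05061.
C_P = 0.05061·C_{A0}·X = 0.05061×3.33×0.917 = 0.155 kmol/m³.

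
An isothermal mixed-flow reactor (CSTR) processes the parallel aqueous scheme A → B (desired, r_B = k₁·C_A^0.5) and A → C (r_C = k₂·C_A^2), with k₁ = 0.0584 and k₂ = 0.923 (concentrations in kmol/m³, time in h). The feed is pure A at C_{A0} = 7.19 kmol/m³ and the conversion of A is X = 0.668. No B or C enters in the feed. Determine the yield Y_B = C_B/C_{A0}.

Exit C_A = C_{A0}(1−X) = 7.19×0.332 = 2.387 kmol/m³.
A CSTR operates uniformly at the exit composition, giving r_B = 0.09023 and r_C = 5.259 (each k·C_A^n at C_A = 2.387).
Fraction of consumed A going to B: r_B/(r_B+r_C) = 0.01687.
C_B = 0.01687·C_{A0}·X = 0.01687×7.19×0.668 = 0.0810 kmol/m³; Y_B = C_B/C_{A0} = 0.0113.

0.0113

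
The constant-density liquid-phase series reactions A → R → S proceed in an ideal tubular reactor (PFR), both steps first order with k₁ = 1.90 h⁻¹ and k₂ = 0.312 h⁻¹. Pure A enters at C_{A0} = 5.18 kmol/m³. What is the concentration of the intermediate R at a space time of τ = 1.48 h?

3.53 kmol/m³

The intermediate concentration in a first-order A→B→C sequence is C_R = k₁C_{A0}(e^(−k₁τ) − e^(−k₂τ))/(k₂−k₁).
e^(−k₁τ) = e^(−1.90×1.48) = e^(−2.812) = 0.06008; e^(−k₂τ) = e^(−0.4618) = 0.6302.
C_R = 1.90×5.18/(0.312−1.90) × (0.06008−0.6302) = (-6.198)×(-0.5701) = 3.533 kmol/m³.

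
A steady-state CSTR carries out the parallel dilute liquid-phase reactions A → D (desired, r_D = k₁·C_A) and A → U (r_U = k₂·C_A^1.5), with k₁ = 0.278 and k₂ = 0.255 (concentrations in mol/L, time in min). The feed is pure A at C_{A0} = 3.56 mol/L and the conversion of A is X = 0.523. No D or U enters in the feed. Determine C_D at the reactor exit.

Exit C_A = C_{A0}(1−X) = 3.56×0.477 = 1.698 mol/L.
In a CSTR the entire volume is at exit conditions, so r_D = 0.278×1.698 = 0.4721 and r_U = 0.255×1.698^1.5 = 0.5643.
Fraction of consumed A going to D: r_D/(r_D+r_U) = 0.4555.
C_D = 0.4555·C_{A0}·X = 0.4555×3.56×0.523 = 0.848 mol/L.

0.848 mol/L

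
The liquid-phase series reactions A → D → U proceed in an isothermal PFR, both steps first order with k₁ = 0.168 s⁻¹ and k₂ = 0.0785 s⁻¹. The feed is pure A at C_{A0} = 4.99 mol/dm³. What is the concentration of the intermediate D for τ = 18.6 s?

1.76 mol/dm³

For first-order series with pure A initially, C_D(τ) = k₁C_{A0}/(k₂−k₁)·(e^(−k₁τ) − e^(−k₂τ)).
e^(−k₁τ) = e^(−0.168×18.6) = e^(−3.125) = 0.04395; e^(−k₂τ) = e^(−1.460) = 0.2322.
C_D = 0.168×4.99/(0.0785−0.168) × (0.04395−0.2322) = (-9.367)×(-0.1883) = 1.763 mol/dm³.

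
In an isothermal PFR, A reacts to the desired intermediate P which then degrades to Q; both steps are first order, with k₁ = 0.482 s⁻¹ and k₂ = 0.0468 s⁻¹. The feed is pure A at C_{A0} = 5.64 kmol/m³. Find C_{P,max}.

At the optimum, C_{P,max}/C_{A0} = (k₁/k₂)^[k₂/(k₂−k₁)].
= (0.482/0.0468)^(0.0468/(0.0468−0.482)) = (10.30)^(-0.1075) = 0.7782.
C_{P,max} = 0.7782×5.64 = 4.39 kmol/m³.

4.39 kmol/m³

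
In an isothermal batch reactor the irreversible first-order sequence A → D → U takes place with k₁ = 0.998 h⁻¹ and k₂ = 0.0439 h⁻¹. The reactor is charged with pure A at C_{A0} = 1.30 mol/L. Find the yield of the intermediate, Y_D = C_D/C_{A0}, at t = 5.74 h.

The intermediate concentration in a first-order A→B→C sequence is C_D = k₁C_{A0}(e^(−k₁t) − e^(−k₂t))/(k₂−k₁).
e^(−k₁t) = e^(−0.998×5.74) = e^(−5.729) = 0.003252; e^(−k₂t) = e^(−0.2520) = 0.7773.
C_D = 0.998×1.30/(0.0439−0.998) × (0.003252−0.7773) = (-1.360)×(-0.7740) = 1.053 mol/L.
Y_D = C_D/C_{A0} = 1.053/1.30 = 0.810.

0.810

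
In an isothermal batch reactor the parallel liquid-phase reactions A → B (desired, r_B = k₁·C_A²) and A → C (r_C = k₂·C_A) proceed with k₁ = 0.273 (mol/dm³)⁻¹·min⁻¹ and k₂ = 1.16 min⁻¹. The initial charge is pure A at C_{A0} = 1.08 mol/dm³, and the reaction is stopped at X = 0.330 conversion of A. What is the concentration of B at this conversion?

0.0623 mol/dm³

C_A = C_{A0}(1−X) = 0.7236 mol/dm³.
Along a PFR/batch, dC_C/dC_A = −r_C/(r_B+r_C) = −k₂/(k₂+k₁·C_A).
Integrating from C_{A0} to C_A: C_C = (1.16/0.273)·ln[(1.16+0.273·1.08)/(1.16+0.273·0.724)] = 4.249·ln(1.455/1.358) = 0.2941 mol/dm³.
Then C_B = (C_{A0}−C_A) − C_C = 0.3564 − 0.2941 = 0.06228 mol/dm³.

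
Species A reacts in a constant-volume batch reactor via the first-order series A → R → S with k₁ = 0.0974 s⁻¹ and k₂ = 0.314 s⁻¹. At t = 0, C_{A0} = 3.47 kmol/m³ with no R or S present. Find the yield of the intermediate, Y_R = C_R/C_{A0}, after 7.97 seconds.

0.170

Solving the coupled first-order balances gives C_R(t) = [k₁/(k₂−k₁)]·C_{A0}·(e^(−k₁t) − e^(−k₂t)).
e^(−k₁t) = e^(−0.0974×7.97) = e^(−0.7763) = 0.4601; e^(−k₂t) = e^(−2.503) = 0.08187.
C_R = 0.0974×3.47/(0.314−0.0974) × (0.4601−0.08187) = 1.560×0.3782 = 0.5902 kmol/m³.
Y_R = C_R/C_{A0} = 0.5902/3.47 = 0.170.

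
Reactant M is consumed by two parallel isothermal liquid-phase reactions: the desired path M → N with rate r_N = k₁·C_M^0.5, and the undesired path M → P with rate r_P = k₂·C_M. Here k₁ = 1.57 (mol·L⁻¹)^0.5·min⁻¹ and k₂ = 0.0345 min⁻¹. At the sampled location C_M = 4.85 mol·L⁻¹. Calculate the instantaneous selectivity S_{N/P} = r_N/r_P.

S_{N/P} = r_N/r_P = (k₁·C_M^0.5)/(k₂·C_M) = (k₁/k₂)·C_M^-0.5.
= (1.57×4.850^0.5) / (0.0345×4.850) = 3.458/0.1673 = 20.7.
The undesired path is higher order in M, so low C_M (CSTR or dilute feed) favours N.

20.7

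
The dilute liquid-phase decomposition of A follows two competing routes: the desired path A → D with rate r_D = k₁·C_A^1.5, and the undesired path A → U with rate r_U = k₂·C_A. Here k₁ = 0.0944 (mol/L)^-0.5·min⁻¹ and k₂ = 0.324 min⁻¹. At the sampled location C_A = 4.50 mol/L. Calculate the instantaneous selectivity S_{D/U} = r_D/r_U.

S_{D/U} = r_D/r_U = (k₁·C_A^1.5)/(k₂·C_A) = (k₁/k₂)·C_A^0.5.
= (0.0944×4.500^1.5) / (0.324×4.500) = 0.9011/1.458 = 0.618.

0.618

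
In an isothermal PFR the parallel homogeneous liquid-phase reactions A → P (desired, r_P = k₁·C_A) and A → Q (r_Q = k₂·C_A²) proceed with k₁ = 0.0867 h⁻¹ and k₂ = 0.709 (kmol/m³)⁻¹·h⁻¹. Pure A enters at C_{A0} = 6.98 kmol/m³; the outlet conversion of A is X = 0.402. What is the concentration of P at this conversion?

C_A = C_{A0}(1−X) = 4.174 kmol/m³.
Along a PFR/batch, dC_P/dC_A = −r_P/(r_P+r_Q) = −k₁/(k₁+k₂·C_A).
Integrating from C_{A0} to C_A: C_P = (0.0867/0.709)·ln[(0.0867+0.709·6.98)/(0.0867+0.709·4.17)] = 0.1223·ln(5.036/3.046) = 0.06147 kmol/m³.

0.0615 kmol/m³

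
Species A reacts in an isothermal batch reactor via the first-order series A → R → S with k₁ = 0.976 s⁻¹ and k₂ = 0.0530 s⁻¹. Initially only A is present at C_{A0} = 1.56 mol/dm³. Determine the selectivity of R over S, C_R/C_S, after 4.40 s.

5.04

Solving the coupled first-order balances gives C_R(t) = [k₁/(k₂−k₁)]·C_{A0}·(e^(−k₁t) − e^(−k₂t)).
e^(−k₁t) = e^(−0.976×4.40) = e^(−4.294) = 0.01364; e^(−k₂t) = e^(−0.2332) = 0.7920.
C_R = 0.976×1.56/(0.0530−0.976) × (0.01364−0.7920) = (-1.650)×(-0.7784) = 1.284 mol/dm³.
C_A = C_{A0}e^(−k₁t) = 0.02129 mol/dm³, so C_S = C_{A0}−C_A−C_R = 0.2548 mol/dm³; C_R/C_S = 5.04.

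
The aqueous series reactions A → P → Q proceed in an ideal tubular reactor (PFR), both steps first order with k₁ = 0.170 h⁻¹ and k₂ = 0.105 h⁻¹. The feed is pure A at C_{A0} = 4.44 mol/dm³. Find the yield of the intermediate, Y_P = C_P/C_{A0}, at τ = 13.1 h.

0.379

The intermediate concentration in a first-order A→B→C sequence is C_P = k₁C_{A0}(e^(−k₁τ) − e^(−k₂τ))/(k₂−k₁).
e^(−k₁τ) = e^(−0.170×13.1) = e^(−2.227) = 0.1079; e^(−k₂τ) = e^(−1.375) = 0.2527.
C_P = 0.170×4.44/(0.105−0.170) × (0.1079−0.2527) = (-11.61)×(-0.1449) = 1.682 mol/dm³.
Y_P = C_P/C_{A0} = 1.682/4.44 = 0.379.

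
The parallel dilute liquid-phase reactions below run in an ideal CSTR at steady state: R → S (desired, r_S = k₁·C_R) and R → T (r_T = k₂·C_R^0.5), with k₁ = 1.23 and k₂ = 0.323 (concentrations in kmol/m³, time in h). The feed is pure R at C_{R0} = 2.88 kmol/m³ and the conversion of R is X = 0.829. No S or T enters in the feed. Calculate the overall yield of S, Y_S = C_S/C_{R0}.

0.603

Exit C_R = C_{R0}(1−X) = 2.88×0.171 = 0.4925 kmol/m³.
A CSTR operates uniformly at the exit composition, giving r_S = 0.6058 and r_T = 0.2267 (each k·C_R^n at C_R = 0.4925).
Fraction of consumed R going to S: r_S/(r_S+r_T) = 0.7277.
C_S = 0.7277·C_{R0}·X = 0.7277×2.88×0.829 = 1.74 kmol/m³; Y_S = C_S/C_{R0} = 0.603.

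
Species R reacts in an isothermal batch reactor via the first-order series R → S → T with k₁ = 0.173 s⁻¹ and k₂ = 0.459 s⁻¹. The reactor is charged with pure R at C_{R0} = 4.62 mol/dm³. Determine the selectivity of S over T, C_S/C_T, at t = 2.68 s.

Solving the coupled first-order balances gives C_S(t) = [k₁/(k₂−k₁)]·C_{R0}·(e^(−k₁t) − e^(−k₂t)).
e^(−k₁t) = e^(−0.173×2.68) = e^(−0.4636) = 0.6290; e^(−k₂t) = e^(−1.230) = 0.2923.
C_S = 0.173×4.62/(0.459−0.173) × (0.6290−0.2923) = 2.795×0.3367 = 0.9410 mol/dm³.
C_R = C_{R0}e^(−k₁t) = 2.906 mol/dm³, so C_T = C_{R0}−C_R−C_S = 0.7730 mol/dm³; C_S/C_T = 1.22.

1.22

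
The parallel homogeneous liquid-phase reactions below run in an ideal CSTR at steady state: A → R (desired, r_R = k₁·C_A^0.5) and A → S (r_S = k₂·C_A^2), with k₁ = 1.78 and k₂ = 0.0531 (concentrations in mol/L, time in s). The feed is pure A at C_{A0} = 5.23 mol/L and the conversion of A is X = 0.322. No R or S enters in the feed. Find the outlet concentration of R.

Exit C_A = C_{A0}(1−X) = 5.23×0.678 = 3.546 mol/L.
Rates in a CSTR are evaluated at the outlet concentration: r_R = 1.78×3.546^0.5 = 3.352, r_S = 0.0531×3.546^2 = 0.6677.
Fraction of consumed A going to R: r_R/(r_R+r_S) = 0.8339.
C_R = 0.8339·C_{A0}·X = 0.8339×5.23×0.322 = 1.40 mol/L.

1.40 mol/L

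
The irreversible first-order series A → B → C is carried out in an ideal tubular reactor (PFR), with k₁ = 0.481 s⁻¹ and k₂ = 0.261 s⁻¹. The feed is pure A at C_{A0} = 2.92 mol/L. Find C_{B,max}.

At the optimum, C_{B,max}/C_{A0} = (k₁/k₂)^[k₂/(k₂−k₁)].
= (0.481/0.261)^(0.261/(0.261−0.481)) = (1.843)^(-1.186) = 0.4842.
C_{B,max} = 0.4842×2.92 = 1.41 mol/L.

1.41 mol/L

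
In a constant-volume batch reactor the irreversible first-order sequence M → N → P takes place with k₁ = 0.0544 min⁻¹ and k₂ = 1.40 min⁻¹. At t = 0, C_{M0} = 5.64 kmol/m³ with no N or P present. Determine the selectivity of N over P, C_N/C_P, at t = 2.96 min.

0.294

For first-order series with pure M initially, C_N(t) = k₁C_{M0}/(k₂−k₁)·(e^(−k₁t) − e^(−k₂t)).
e^(−k₁t) = e^(−0.0544×2.96) = e^(−0.1610) = 0.8513; e^(−k₂t) = e^(−4.144) = 0.01586.
C_N = 0.0544×5.64/(1.40−0.0544) × (0.8513−0.01586) = 0.2280×0.8354 = 0.1905 kmol/m³.
C_M = C_{M0}e^(−k₁t) = 4.801 kmol/m³, so C_P = C_{M0}−C_M−C_N = 0.6483 kmol/m³; C_N/C_P = 0.294.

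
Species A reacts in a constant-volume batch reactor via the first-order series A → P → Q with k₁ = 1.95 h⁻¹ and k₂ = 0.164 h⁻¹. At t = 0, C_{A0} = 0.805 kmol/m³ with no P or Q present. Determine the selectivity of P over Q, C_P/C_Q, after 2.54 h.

2.54

For first-order series with pure A initially, C_P(t) = k₁C_{A0}/(k₂−k₁)·(e^(−k₁t) − e^(−k₂t)).
e^(−k₁t) = e^(−1.95×2.54) = e^(−4.953) = 0.007062; e^(−k₂t) = e^(−0.4166) = 0.6593.
C_P = 1.95×0.805/(0.164−1.95) × (0.007062−0.6593) = (-0.8789)×(-0.6522) = 0.5733 kmol/m³.
C_A = C_{A0}e^(−k₁t) = 0.005685 kmol/m³, so C_Q = C_{A0}−C_A−C_P = 0.2260 kmol/m³; C_P/C_Q = 2.54.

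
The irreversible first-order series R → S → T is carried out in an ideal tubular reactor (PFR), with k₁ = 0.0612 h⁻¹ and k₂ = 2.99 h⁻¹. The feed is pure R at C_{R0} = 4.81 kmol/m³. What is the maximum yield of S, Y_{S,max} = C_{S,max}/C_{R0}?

0.0189

At the optimum, C_{S,max}/C_{R0} = (k₁/k₂)^[k₂/(k₂−k₁)].
= (0.0612/2.99)^(2.99/(2.99−0.0612)) = (0.02047)^(1.021) = 0.01887.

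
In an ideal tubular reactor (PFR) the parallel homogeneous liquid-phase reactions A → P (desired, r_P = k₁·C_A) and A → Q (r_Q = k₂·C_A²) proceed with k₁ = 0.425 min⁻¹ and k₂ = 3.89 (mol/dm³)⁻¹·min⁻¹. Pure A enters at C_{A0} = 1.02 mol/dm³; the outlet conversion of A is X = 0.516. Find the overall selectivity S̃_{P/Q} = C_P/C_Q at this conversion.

0.150

C_A = C_{A0}(1−X) = 0.4937 mol/dm³.
Along a PFR/batch, dC_P/dC_A = −r_P/(r_P+r_Q) = −k₁/(k₁+k₂·C_A).
Integrating from C_{A0} to C_A: C_P = (0.425/3.89)·ln[(0.425+3.89·1.02)/(0.425+3.89·0.494)] = 0.1093·ln(4.393/2.345) = 0.06856 mol/dm³.
C_Q = (C_{A0}−C_A)−C_P = 0.4578 mol/dm³; S̃_{P/Q} = 0.06856/0.4578 = 0.150.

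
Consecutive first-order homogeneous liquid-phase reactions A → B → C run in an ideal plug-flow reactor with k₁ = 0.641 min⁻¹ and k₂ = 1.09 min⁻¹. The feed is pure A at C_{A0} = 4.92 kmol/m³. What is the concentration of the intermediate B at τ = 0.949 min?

The intermediate concentration in a first-order A→B→C sequence is C_B = k₁C_{A0}(e^(−k₁τ) − e^(−k₂τ))/(k₂−k₁).
e^(−k₁τ) = e^(−0.641×0.949) = e^(−0.6083) = 0.5443; e^(−k₂τ) = e^(−1.034) = 0.3554.
C_B = 0.641×4.92/(1.09−0.641) × (0.5443−0.3554) = 7.024×0.1888 = 1.326 kmol/m³.

1.33 kmol/m³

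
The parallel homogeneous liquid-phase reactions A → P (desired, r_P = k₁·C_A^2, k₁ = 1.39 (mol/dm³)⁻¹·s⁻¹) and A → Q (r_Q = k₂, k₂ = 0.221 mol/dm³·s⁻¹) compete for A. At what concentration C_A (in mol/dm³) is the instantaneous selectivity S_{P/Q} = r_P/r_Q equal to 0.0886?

0.119 mol/dm³

S_{P/Q} = (k₁/k₂)·C_A^2 ⇒ C_A = (S·k₂/k₁)^(0.5).
= (0.0886×0.221/1.39)^(0.5) = (0.01409)^(0.5) = 0.119 mol/dm³.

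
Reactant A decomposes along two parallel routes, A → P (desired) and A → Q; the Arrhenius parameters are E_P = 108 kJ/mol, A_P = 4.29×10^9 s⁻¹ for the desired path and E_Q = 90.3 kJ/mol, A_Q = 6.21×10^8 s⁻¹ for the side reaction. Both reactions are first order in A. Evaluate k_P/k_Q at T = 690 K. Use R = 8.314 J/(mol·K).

With equal orders, S_{P/Q} = k_P/k_Q = (A_P/A_Q)·exp[(E_Q−E_P)/(RT)].
(E_Q−E_P)/(RT) = (90.3−108)×10³/(8.314×690) = -17700/5737 = -3.085.
k_P/k_Q = (4.29×10^9/6.21×10^8)·exp(-3.085) = 6.908 × 0.04571 = 0.316.

0.316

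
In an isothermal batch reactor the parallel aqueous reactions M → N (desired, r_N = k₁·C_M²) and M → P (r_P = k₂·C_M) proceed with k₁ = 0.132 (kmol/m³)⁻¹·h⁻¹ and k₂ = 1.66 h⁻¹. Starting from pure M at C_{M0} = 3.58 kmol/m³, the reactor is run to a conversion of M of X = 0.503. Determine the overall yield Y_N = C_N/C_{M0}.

C_M = C_{M0}(1−X) = 1.779 kmol/m³.
Along a PFR/batch, dC_P/dC_M = −r_P/(r_N+r_P) = −k₂/(k₂+k₁·C_M).
Integrating from C_{M0} to C_M: C_P = (1.66/0.132)·ln[(1.66+0.132·3.58)/(1.66+0.132·1.78)] = 12.58·ln(2.133/1.895) = 1.486 kmol/m³.
Then C_N = (C_{M0}−C_M) − C_P = 1.801 − 1.486 = 0.3146 kmol/m³.
Y_N = C_N/C_{M0} = 0.3146/3.58 = 0.0879.

0.0879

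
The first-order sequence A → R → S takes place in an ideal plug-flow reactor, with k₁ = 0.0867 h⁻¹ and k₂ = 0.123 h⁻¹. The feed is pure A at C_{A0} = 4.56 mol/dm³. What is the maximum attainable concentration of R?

At the optimum, C_{R,max}/C_{A0} = (k₁/k₂)^[k₂/(k₂−k₁)].
= (0.0867/0.123)^(0.123/(0.123−0.0867)) = (0.7049)^(3.388) = 0.3057.
C_{R,max} = 0.3057×4.56 = 1.39 mol/dm³.

1.39 mol/dm³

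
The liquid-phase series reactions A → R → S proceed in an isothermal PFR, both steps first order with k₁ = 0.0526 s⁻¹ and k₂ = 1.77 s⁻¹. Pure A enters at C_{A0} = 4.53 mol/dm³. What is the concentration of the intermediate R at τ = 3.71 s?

0.114 mol/dm³

Solving the coupled first-order balances gives C_R(τ) = [k₁/(k₂−k₁)]·C_{A0}·(e^(−k₁τ) − e^(−k₂τ)).
e^(−k₁τ) = e^(−0.0526×3.71) = e^(−0.1951) = 0.8227; e^(−k₂τ) = e^(−6.567) = 0.001406.
C_R = 0.0526×4.53/(1.77−0.0526) × (0.8227−0.001406) = 0.1387×0.8213 = 0.1140 mol/dm³.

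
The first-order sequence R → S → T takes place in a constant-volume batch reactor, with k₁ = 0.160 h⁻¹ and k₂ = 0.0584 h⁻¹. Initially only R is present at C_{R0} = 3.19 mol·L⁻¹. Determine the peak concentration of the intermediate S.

1.79 mol·L⁻¹

At the optimum, C_{S,max}/C_{R0} = (k₁/k₂)^[k₂/(k₂−k₁)].
= (0.160/0.0584)^(0.0584/(0.0584−0.160)) = (2.740)^(-0.5748) = 0.5603.
C_{S,max} = 0.5603×3.19 = 1.79 mol·L⁻¹.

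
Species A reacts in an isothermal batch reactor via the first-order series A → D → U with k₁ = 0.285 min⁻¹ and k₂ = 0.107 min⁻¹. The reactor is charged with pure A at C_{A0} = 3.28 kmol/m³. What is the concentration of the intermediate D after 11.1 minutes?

For first-order series with pure A initially, C_D(t) = k₁C_{A0}/(k₂−k₁)·(e^(−k₁t) − e^(−k₂t)).
e^(−k₁t) = e^(−0.285×11.1) = e^(−3.163) = 0.04228; e^(−k₂t) = e^(−1.188) = 0.3049.
C_D = 0.285×3.28/(0.107−0.285) × (0.04228−0.3049) = (-5.252)×(-0.2626) = 1.379 kmol/m³.

1.38 kmol/m³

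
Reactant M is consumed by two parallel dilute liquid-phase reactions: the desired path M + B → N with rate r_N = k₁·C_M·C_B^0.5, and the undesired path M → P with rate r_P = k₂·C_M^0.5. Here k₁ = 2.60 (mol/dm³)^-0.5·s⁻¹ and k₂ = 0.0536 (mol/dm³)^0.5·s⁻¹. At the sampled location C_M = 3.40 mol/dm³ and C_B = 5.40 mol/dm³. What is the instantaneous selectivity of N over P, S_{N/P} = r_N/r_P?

208

S_{N/P} = r_N/r_P = (k₁·C_M·C_B^0.5)/(k₂·C_M^0.5) = (k₁/k₂)·C_M^0.5·C_B^0.5.
= (2.60×3.400×5.400^0.5) / (0.0536×3.400^0.5) = 20.54/0.09883 = 208.
Since the desired path is higher order in M, keeping C_M high (PFR or concentrated feed) favours N.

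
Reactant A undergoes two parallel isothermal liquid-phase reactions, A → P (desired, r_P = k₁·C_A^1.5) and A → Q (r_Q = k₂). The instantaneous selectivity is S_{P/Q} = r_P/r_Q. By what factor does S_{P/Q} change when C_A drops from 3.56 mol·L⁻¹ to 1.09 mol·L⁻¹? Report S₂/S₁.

S_{P/Q} = (k₁/k₂)·C_A^1.5, so S₂/S₁ = (C_{A,2}/C_{A,1})^1.5.
= (1.09/3.56)^1.5 = (0.3062)^1.5 = 0.169.
Selectivity toward P falls as C_A falls — high-concentration operation is favoured.

0.169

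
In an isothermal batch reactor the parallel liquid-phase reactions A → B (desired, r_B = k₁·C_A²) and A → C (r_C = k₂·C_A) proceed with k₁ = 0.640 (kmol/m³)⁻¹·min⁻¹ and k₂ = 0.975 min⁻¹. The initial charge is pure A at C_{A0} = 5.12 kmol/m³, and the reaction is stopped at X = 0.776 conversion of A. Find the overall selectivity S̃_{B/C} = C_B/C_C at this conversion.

1.86

C_A = C_{A0}(1−X) = 1.147 kmol/m³.
Along a PFR/batch, dC_C/dC_A = −r_C/(r_B+r_C) = −k₂/(k₂+k₁·C_A).
Integrating from C_{A0} to C_A: C_C = (0.975/0.640)·ln[(0.975+0.640·5.12)/(0.975+0.640·1.15)] = 1.523·ln(4.252/1.709) = 1.389 kmol/m³.
Then C_B = (C_{A0}−C_A) − C_C = 3.973 − 1.389 = 2.585 kmol/m³.
S̃_{B/C} = C_B/C_C = 2.585/1.389 = 1.86.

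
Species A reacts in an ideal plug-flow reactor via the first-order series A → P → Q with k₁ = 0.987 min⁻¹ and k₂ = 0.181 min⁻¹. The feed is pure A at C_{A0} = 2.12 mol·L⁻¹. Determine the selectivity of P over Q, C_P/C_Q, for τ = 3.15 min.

2.01

Solving the coupled first-order balances gives C_P(τ) = [k₁/(k₂−k₁)]·C_{A0}·(e^(−k₁τ) − e^(−k₂τ)).
e^(−k₁τ) = e^(−0.987×3.15) = e^(−3.109) = 0.04464; e^(−k₂τ) = e^(−0.5701) = 0.5654.
C_P = 0.987×2.12/(0.181−0.987) × (0.04464−0.5654) = (-2.596)×(-0.5208) = 1.352 mol·L⁻¹.
C_A = C_{A0}e^(−k₁τ) = 0.09464 mol·L⁻¹, so C_Q = C_{A0}−C_A−C_P = 0.6733 mol·L⁻¹; C_P/C_Q = 2.01.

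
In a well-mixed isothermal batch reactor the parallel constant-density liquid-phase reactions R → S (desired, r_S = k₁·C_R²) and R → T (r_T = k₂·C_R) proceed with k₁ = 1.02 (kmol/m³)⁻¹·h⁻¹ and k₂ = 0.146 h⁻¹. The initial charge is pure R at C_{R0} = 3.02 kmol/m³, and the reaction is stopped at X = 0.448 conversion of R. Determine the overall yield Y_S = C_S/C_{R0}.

C_R = C_{R0}(1−X) = 1.667 kmol/m³.
Along a PFR/batch, dC_T/dC_R = −r_T/(r_S+r_T) = −k₂/(k₂+k₁·C_R).
Integrating from C_{R0} to C_R: C_T = (0.146/1.02)·ln[(0.146+1.02·3.02)/(0.146+1.02·1.67)] = 0.1431·ln(3.226/1.846) = 0.07989 kmol/m³.
Then C_S = (C_{R0}−C_R) − C_T = 1.353 − 0.07989 = 1.273 kmol/m³.
Y_S = C_S/C_{R0} = 1.273/3.02 = 0.422.

0.422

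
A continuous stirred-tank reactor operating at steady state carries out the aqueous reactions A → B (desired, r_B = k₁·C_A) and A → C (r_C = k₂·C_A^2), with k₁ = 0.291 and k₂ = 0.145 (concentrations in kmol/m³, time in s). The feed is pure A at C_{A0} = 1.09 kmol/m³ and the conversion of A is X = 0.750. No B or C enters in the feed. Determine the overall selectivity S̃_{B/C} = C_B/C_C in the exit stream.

Exit C_A = C_{A0}(1−X) = 1.09×0.250 = 0.2725 kmol/m³.
Rates in a CSTR are evaluated at the outlet concentration: r_B = 0.291×0.2725 = 0.07930, r_C = 0.145×0.2725^2 = 0.01077.
Overall selectivity = C_B/C_C = r_Bτ/(r_Cτ) = r_B/r_C = 7.36.

7.36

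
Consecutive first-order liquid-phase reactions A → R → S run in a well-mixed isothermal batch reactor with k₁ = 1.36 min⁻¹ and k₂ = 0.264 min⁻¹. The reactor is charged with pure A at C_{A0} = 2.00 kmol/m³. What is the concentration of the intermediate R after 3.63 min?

0.934 kmol/m³

The intermediate concentration in a first-order A→B→C sequence is C_R = k₁C_{A0}(e^(−k₁t) − e^(−k₂t))/(k₂−k₁).
e^(−k₁t) = e^(−1.36×3.63) = e^(−4.937) = 0.007178; e^(−k₂t) = e^(−0.9583) = 0.3835.
C_R = 1.36×2.00/(0.264−1.36) × (0.007178−0.3835) = (-2.482)×(-0.3764) = 0.9340 kmol/m³.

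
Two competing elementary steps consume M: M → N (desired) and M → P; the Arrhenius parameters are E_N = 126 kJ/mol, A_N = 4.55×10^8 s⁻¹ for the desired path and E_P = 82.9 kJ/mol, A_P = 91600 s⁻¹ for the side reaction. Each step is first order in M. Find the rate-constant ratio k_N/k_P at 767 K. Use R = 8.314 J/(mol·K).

5.76

Since both paths have the same order in M, the concentration cancels and S_{N/P} = k_N/k_P = (A_N/A_P)·exp[(E_P−E_N)/(RT)].
(E_P−E_N)/(RT) = (82.9−126)×10³/(8.314×767) = -43100/6377 = -6.759.
k_N/k_P = (4.55×10^8/91600)·exp(-6.759) = 4967 × 0.001161 = 5.76.
Since E_N > E_P, raising the temperature improves selectivity toward N.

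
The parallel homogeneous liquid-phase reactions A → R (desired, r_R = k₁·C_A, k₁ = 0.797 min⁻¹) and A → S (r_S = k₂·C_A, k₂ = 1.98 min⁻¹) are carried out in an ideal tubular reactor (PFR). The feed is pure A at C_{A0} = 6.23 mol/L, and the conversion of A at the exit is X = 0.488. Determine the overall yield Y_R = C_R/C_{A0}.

0.140

C_A = C_{A0}(1−X) = 3.190 mol/L.
Both paths are first order in A, so the instantaneous fraction to R is constant: dC_R/d(−C_A) = k₁/(k₁+k₂) = 0.2870.
C_R = 0.2870·(C_{A0}−C_A) = 0.2870×3.040 = 0.873 mol/L.
Y_R = C_R/C_{A0} = 0.8725/6.23 = 0.140.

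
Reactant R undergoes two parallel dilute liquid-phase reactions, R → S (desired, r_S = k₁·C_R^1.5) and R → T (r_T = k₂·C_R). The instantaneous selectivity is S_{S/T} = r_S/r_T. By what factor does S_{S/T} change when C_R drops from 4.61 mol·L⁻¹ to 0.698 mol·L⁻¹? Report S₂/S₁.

0.389

S_{S/T} = (k₁/k₂)·C_R^0.5, so S₂/S₁ = (C_{R,2}/C_{R,1})^0.5.
= (0.698/4.61)^0.5 = (0.1514)^0.5 = 0.389.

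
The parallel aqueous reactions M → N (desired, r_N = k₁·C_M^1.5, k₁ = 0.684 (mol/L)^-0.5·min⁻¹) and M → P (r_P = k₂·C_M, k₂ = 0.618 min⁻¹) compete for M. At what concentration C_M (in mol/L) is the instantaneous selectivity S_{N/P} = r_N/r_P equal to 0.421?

S_{N/P} = (k₁/k₂)·C_M^0.5 ⇒ C_M = (S·k₂/k₁)^(2).
= (0.421×0.618/0.684)^(2) = (0.3804)^(2) = 0.145 mol/L.

0.145 mol/L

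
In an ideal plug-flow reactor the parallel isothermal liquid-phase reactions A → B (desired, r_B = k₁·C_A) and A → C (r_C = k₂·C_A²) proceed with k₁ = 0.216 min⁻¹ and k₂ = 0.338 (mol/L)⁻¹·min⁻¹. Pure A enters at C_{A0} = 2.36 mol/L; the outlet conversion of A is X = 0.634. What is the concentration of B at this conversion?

C_A = C_{A0}(1−X) = 0.8638 mol/L.
Along a PFR/batch, dC_B/dC_A = −r_B/(r_B+r_C) = −k₁/(k₁+k₂·C_A).
Integrating from C_{A0} to C_A: C_B = (0.216/0.338)·ln[(0.216+0.338·2.36)/(0.216+0.338·0.864)] = 0.6391·ln(1.014/0.5080) = 0.4416 mol/L.

0.442 mol/L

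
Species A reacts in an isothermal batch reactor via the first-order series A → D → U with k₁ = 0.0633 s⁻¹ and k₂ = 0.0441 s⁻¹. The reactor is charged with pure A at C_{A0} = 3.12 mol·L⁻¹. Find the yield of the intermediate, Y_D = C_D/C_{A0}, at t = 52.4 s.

Solving the coupled first-order balances gives C_D(t) = [k₁/(k₂−k₁)]·C_{A0}·(e^(−k₁t) − e^(−k₂t)).
e^(−k₁t) = e^(−0.0633×52.4) = e^(−3.317) = 0.03626; e^(−k₂t) = e^(−2.311) = 0.09918.
C_D = 0.0633×3.12/(0.0441−0.0633) × (0.03626−0.09918) = (-10.29)×(-0.06291) = 0.6471 mol·L⁻¹.
Y_D = C_D/C_{A0} = 0.6471/3.12 = 0.207.

0.207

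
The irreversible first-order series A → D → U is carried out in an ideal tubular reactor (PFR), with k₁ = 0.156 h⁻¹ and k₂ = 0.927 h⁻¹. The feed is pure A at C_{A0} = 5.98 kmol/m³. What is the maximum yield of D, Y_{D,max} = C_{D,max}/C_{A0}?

0.117

For a first-order series the maximum intermediate yield is C_{D,max}/C_{A0} = (k₁/k₂)^[k₂/(k₂−k₁)].
= (0.156/0.927)^(0.927/(0.927−0.156)) = (0.1683)^(1.202) = 0.1173.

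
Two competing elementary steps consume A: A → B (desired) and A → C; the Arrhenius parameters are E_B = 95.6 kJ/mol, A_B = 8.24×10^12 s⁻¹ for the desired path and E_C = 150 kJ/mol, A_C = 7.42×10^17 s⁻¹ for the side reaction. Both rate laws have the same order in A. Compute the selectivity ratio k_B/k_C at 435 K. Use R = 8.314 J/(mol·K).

k_B/k_C = (A_B/A_C)·exp[−(E_B−E_C)/(RT)] = (A_B/A_C)·exp[(E_C−E_B)/(RT)].
(E_C−E_B)/(RT) = (150−95.6)×10³/(8.314×435) = 54400/3617 = 15.04.
k_B/k_C = (8.24×10^12/7.42×10^17)·exp(15.04) = 1.111×10^-5 × 3.409×10^6 = 37.9.

37.9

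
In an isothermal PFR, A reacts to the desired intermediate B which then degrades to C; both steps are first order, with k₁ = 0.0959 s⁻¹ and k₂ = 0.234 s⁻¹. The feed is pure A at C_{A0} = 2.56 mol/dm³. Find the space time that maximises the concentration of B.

The intermediate peaks when r₁ = r₂, i.e. k₁e^(−k₁τ) = k₂e^(−k₂τ), giving τ_opt = ln(k₂/k₁)/(k₂−k₁).
= ln(0.234/0.0959)/(0.234−0.0959) = ln(2.440)/0.1381 = 0.8920/0.1381 = 6.46 s.

6.46 s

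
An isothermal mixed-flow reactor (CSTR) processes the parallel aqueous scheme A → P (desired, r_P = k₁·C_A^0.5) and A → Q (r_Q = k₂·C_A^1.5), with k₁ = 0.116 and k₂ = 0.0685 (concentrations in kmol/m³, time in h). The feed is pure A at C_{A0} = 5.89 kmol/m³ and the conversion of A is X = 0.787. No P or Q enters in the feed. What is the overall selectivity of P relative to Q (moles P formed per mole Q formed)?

Exit C_A = C_{A0}(1−X) = 5.89×0.213 = 1.255 kmol/m³.
Rates in a CSTR are evaluated at the outlet concentration: r_P = 0.116×1.255^0.5 = 0.1299, r_Q = 0.0685×1.255^1.5 = 0.09626.
Overall selectivity = C_P/C_Q = r_Pτ/(r_Qτ) = r_P/r_Q = 1.35.

1.35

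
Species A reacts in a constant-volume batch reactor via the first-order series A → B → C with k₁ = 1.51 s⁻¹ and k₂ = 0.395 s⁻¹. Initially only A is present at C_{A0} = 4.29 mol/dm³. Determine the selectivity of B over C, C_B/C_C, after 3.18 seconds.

Solving the coupled first-order balances gives C_B(t) = [k₁/(k₂−k₁)]·C_{A0}·(e^(−k₁t) − e^(−k₂t)).
e^(−k₁t) = e^(−1.51×3.18) = e^(−4.802) = 0.008215; e^(−k₂t) = e^(−1.256) = 0.2848.
C_B = 1.51×4.29/(0.395−1.51) × (0.008215−0.2848) = (-5.810)×(-0.2765) = 1.607 mol/dm³.
C_A = C_{A0}e^(−k₁t) = 0.03524 mol/dm³, so C_C = C_{A0}−C_A−C_B = 2.648 mol/dm³; C_B/C_C = 0.607.

0.607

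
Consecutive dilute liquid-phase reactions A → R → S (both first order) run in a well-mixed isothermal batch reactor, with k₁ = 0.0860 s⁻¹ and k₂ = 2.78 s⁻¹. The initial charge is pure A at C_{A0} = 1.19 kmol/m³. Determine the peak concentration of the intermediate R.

0.0329 kmol/m³

For a first-order series the maximum intermediate yield is C_{R,max}/C_{A0} = (k₁/k₂)^[k₂/(k₂−k₁)].
= (0.0860/2.78)^(2.78/(2.78−0.0860)) = (0.03094)^(1.032) = 0.02769.
C_{R,max} = 0.02769×1.19 = 0.0329 kmol/m³.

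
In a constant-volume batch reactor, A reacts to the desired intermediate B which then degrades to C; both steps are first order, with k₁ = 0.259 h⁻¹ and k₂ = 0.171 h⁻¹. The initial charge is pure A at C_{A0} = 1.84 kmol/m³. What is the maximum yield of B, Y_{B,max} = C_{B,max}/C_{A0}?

Evaluating C_B at t_opt = ln(k₂/k₁)/(k₂−k₁) gives C_{B,max}/C_{A0} = (k₁/k₂)^[k₂/(k₂−k₁)].
= (0.259/0.171)^(0.171/(0.171−0.259)) = (1.515)^(-1.943) = 0.4463.

0.446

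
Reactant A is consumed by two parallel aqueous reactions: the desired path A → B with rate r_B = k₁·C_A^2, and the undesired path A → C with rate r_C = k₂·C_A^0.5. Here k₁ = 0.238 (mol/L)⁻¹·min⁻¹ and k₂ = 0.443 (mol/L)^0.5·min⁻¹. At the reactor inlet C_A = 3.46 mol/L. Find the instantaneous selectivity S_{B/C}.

S_{B/C} = r_B/r_C = (k₁·C_A^2)/(k₂·C_A^0.5) = (k₁/k₂)·C_A^1.5.
= (0.238×3.460^2) / (0.443×3.460^0.5) = 2.849/0.8240 = 3.46.

3.46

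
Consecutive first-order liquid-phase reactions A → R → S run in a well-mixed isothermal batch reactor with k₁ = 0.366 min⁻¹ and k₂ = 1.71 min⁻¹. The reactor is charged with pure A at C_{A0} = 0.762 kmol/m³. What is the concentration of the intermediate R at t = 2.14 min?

The intermediate concentration in a first-order A→B→C sequence is C_R = k₁C_{A0}(e^(−k₁t) − e^(−k₂t))/(k₂−k₁).
e^(−k₁t) = e^(−0.366×2.14) = e^(−0.7832) = 0.4569; e^(−k₂t) = e^(−3.659) = 0.02575.
C_R = 0.366×0.762/(1.71−0.366) × (0.4569−0.02575) = 0.2075×0.4312 = 0.08947 kmol/m³.

0.0895 kmol/m³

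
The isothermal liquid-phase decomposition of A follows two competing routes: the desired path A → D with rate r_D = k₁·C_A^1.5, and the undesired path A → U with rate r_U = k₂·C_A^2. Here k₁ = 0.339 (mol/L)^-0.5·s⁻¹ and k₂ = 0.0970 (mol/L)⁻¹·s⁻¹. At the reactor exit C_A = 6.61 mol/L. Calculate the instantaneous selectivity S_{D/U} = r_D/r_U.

S_{D/U} = r_D/r_U = (k₁·C_A^1.5)/(k₂·C_A^2) = (k₁/k₂)·C_A^-0.5.
= (0.339×6.610^1.5) / (0.0970×6.610^2) = 5.761/4.238 = 1.36.

1.36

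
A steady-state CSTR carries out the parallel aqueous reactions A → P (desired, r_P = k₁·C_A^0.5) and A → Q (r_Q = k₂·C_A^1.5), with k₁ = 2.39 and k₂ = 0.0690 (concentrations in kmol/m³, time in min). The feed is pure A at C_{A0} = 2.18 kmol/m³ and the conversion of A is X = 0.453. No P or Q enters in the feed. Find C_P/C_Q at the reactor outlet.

Exit C_A = C_{A0}(1−X) = 2.18×0.547 = 1.192 kmol/m³.
In a CSTR the entire volume is at exit conditions, so r_P = 2.39×1.192^0.5 = 2.610 and r_Q = 0.0690×1.192^1.5 = 0.08985.
Overall selectivity = C_P/C_Q = r_Pτ/(r_Qτ) = r_P/r_Q = 29.0.

29.0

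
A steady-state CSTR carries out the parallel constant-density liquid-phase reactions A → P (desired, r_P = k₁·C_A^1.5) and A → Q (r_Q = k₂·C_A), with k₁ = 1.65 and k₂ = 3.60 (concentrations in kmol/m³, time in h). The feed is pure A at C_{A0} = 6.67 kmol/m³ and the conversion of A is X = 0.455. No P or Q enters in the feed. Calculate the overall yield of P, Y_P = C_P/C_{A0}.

Exit C_A = C_{A0}(1−X) = 6.67×0.545 = 3.635 kmol/m³.
In a CSTR the entire volume is at exit conditions, so r_P = 1.65×3.635^1.5 = 11.44 and r_Q = 3.60×3.635 = 13.09.
Fraction of consumed A going to P: r_P/(r_P+r_Q) = 0.4663.
C_P = 0.4663·C_{A0}·X = 0.4663×6.67×0.455 = 1.42 kmol/m³; Y_P = C_P/C_{A0} = 0.212.

0.212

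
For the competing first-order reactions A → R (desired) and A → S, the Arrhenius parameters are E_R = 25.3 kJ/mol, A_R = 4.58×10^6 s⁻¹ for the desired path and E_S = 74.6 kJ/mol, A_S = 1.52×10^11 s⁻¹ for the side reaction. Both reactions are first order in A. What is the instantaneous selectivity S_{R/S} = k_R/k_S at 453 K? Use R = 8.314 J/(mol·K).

14.6

k_R/k_S = (A_R/A_S)·exp[−(E_R−E_S)/(RT)] = (A_R/A_S)·exp[(E_S−E_R)/(RT)].
(E_S−E_R)/(RT) = (74.6−25.3)×10³/(8.314×453) = 49300/3766 = 13.09.
k_R/k_S = (4.58×10^6/1.52×10^11)·exp(13.09) = 3.013×10^-5 × 4.841×10^5 = 14.6.
Since E_R < E_S, lowering the temperature improves selectivity toward R.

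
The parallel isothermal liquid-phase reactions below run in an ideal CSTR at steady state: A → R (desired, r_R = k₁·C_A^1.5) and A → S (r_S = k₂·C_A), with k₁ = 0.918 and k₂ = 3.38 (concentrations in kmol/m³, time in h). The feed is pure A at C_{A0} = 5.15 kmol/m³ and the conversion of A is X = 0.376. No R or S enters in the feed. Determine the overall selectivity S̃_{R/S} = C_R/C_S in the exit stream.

0.487

Exit C_A = C_{A0}(1−X) = 5.15×0.624 = 3.214 kmol/m³.
A CSTR operates uniformly at the exit composition, giving r_R = 5.288 and r_S = 10.86 (each k·C_A^n at C_A = 3.214).
Overall selectivity = C_R/C_S = r_Rτ/(r_Sτ) = r_R/r_S = 0.487.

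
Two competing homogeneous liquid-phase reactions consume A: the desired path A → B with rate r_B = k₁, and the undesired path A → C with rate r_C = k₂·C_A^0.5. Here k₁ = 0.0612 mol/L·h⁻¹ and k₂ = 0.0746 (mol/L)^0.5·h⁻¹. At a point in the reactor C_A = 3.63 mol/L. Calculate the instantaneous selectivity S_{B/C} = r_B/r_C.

S_{B/C} = r_B/r_C = (k₁)/(k₂·C_A^0.5) = (k₁/k₂)·C_A^-0.5.
= (0.0612) / (0.0746×3.630^0.5) = 0.06120/0.1421 = 0.431.
The undesired path is higher order in A, so low C_A (CSTR or dilute feed) favours B.

0.431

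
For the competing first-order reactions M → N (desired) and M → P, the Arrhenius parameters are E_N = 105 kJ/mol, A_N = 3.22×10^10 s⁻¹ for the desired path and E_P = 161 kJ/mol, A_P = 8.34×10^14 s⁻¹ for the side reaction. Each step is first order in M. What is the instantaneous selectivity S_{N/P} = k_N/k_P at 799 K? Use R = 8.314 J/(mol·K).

0.177

With equal orders, S_{N/P} = k_N/k_P = (A_N/A_P)·exp[(E_P−E_N)/(RT)].
(E_P−E_N)/(RT) = (161−105)×10³/(8.314×799) = 56000/6643 = 8.430.
k_N/k_P = (3.22×10^10/8.34×10^14)·exp(8.430) = 3.861×10^-5 × 4583 = 0.177.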